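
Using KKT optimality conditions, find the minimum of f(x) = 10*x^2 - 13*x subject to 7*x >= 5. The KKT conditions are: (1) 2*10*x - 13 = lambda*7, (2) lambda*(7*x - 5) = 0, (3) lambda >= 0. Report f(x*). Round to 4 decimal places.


Step 1: Try lambda = 0 (constraint inactive).
x_unc = 13/(2*10) = 0.65
Check: 7*0.65 = 4.55 < 5 -- violated!
Step 2: Constraint must be active: 7*x = 5
x* = 5/7 = 0.7143 (rounded; the exact value 5/7 is used below)
lambda = (2*10*(5/7) - 13)/7 = 0.1837
Step 3: Compute optimal value.
f(x*) = 10*(5/7)^2 - 13*(5/7) = -4.1837


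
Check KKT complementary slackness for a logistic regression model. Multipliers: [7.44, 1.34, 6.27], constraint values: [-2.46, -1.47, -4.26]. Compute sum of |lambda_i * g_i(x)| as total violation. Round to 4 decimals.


KKT complementary slackness check:
lambda_1 * g_1 = 7.44 * -2.46 = -18.3024
lambda_2 * g_2 = 1.34 * -1.47 = -1.9698
lambda_3 * g_3 = 6.27 * -4.26 = -26.7102
Total violation = 18.3024 + 1.9698 + 26.7102 = 46.9824


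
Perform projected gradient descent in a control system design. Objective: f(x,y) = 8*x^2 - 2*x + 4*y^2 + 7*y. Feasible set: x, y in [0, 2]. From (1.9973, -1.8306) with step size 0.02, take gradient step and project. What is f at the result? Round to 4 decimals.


Step 1: Compute gradient at (1.9973, -1.8306).
grad_x = 2*8*1.9973 - 2 = 29.9568
grad_y = 2*4*-1.8306 + 7 = -7.6448
Step 2: Gradient step.
x_raw = 1.9973 - 0.02*29.9568 = 1.3982
y_raw = -1.8306 - 0.02*-7.6448 = -1.6777
Step 3: Project onto [0, 2].
x_proj = clip(1.3982) = 1.3982
y_proj = clip(-1.6777) = 0.0
Step 4: Evaluate f.
f(1.3982, 0.0) = 12.8426


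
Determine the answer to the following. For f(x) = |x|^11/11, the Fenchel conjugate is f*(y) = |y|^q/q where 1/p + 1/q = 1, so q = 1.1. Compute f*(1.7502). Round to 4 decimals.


The conjugate exponent q satisfies 1/p + 1/q = 1.
p = 11, so q = 11/(11 - 1) = 1.1
|y|^q = 1.7502^1.1 = 1.851
f*(1.7502) = 1.851 / 1.1 = 1.6827


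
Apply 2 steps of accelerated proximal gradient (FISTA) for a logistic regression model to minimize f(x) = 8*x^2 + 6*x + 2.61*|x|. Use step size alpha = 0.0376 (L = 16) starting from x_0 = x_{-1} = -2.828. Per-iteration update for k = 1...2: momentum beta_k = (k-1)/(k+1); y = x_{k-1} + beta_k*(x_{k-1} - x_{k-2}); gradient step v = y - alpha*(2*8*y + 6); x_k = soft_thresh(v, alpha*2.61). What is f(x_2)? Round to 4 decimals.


FISTA on f(x) = 8*x^2 + 6*x + 2.61*|x|
L = 16, alpha = 0.0376
Iteration 1: beta = 0.0, y = -2.828 + 0.0*(-2.828 + 2.828) = -2.828
  grad(y) = -39.248, v = y - alpha*grad = -1.3523
  prox(v) = soft_thresh(-1.3523, 0.0981) = -1.2541
Iteration 2: beta = 0.3333, y = -1.2541 + 0.3333*(-1.2541 + 2.828) = -0.7295
  grad(y) = -5.6723, v = y - alpha*grad = -0.5162
  prox(v) = soft_thresh(-0.5162, 0.0981) = -0.4181
f(x_2) = 8*(-0.4181)^2 + 6*(-0.4181) + 2.61*|-0.4181| = -0.0189


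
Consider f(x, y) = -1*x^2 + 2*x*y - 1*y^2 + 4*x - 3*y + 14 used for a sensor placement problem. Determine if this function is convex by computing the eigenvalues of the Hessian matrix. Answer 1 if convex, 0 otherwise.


The Hessian of f(x,y) = -1*x^2 + 2*x*y - 1*y^2 + 4*x - 3*y + 14 is:
H = [[-2, 2], [2, -2]]
Trace = -2 - 2 = -4
Determinant = -2*-2 - (2)^2 = 0
Discriminant = (-4)^2 - 4*0 = 16.0
Eigenvalues: lambda_1 = -4.0, lambda_2 = 0.0
The function is not convex.

0


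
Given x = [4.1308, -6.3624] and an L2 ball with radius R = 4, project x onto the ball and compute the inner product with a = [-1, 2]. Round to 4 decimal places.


Step 1: Compute ||x|| (intermediates to 6 decimals).
||x|| = sqrt(4.1308^2 + (-6.3624)^2) = 7.585753
Step 2: Project.
Since ||x|| > R, scale = R/||x|| = 4/7.585753 = 0.527304, proj(x) = scale * x
proj(x) = [2.178187, -3.354919]
Step 3: Dot product.
a^T * proj(x) = -1*2.178187 + 2*(-3.354919) = -8.888


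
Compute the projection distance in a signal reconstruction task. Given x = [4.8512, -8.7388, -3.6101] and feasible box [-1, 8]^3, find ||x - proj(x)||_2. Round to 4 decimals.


Project each component onto [-1, 8].
clip(4.8512) = 4.8512, clip(-8.7388) = -1.0, clip(-3.6101) = -1.0
Projection = [4.8512, -1.0, -1.0]
Squared diffs: [0.0, 59.889, 6.8126]
Distance = sqrt(66.7016) = 8.1671


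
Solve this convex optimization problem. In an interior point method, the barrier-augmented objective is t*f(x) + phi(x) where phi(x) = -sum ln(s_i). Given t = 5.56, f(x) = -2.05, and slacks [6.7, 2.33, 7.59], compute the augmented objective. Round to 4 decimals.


Step 1: Compute log-barrier.
ln values: [1.9021, 0.8459, 2.0268]
phi = -(1.9021 + 0.8459 + 2.0268) = -4.7748
Step 2: Compute augmented objective.
t*f(x) = 5.56*-2.05 = -11.398
Total = -11.398 - 4.7748 = -16.1728


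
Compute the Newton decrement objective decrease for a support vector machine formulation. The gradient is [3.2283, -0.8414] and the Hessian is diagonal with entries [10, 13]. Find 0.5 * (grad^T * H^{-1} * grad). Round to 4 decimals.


Step 1: H is diagonal, so H^(-1) * g = [0.3228, -0.0647].
Step 2: g^T H^(-1) g = sum_i g_i^2 / H_ii
  = (3.2283)^2/10 + (-0.8414)^2/13
  = 1.0422 + 0.0545 = 1.0967
Step 3: Objective decrease = 0.5 * g^T H^(-1) g = 0.5483


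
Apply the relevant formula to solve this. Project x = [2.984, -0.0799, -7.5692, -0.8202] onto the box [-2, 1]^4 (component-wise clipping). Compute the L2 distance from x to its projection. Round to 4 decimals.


Project each component onto [-2, 1].
clip(2.984) = 1.0, clip(-0.0799) = -0.0799, clip(-7.5692) = -2.0, clip(-0.8202) = -0.8202
Projection = [1.0, -0.0799, -2.0, -0.8202]
Squared diffs: [3.9363, 0.0, 31.016, 0.0]
Distance = sqrt(34.9523) = 5.912


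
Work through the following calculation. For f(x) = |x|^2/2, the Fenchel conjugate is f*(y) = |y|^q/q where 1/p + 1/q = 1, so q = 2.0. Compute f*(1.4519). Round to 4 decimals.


The conjugate exponent q satisfies 1/p + 1/q = 1.
p = 2, so q = 2/(2 - 1) = 2.0
|y|^q = 1.4519^2.0 = 2.108
f*(1.4519) = 2.108 / 2.0 = 1.054


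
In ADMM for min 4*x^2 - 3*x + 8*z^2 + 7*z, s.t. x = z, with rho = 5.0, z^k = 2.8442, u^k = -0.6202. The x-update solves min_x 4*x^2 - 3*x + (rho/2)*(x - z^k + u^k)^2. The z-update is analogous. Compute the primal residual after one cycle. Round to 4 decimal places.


ADMM iteration with rho = 5.0, z^k = 2.8442, u^k = -0.6202
Step 1: x-update.
Minimize 4*x^2 - 3*x + (5.0/2)*(x - 2.8442 - 0.6202)^2
FOC: (2*4 + 5.0)*x = 3 + 5.0*(2.8442 + 0.6202)
x^{k+1} = 1.5632
Step 2: z-update.
Minimize 8*z^2 + 7*z + (5.0/2)*(1.5632 - z - 0.6202)^2
FOC: (2*8 + 5.0)*z = -7 + 5.0*(1.5632 - 0.6202)
z^{k+1} = -0.1088
Step 3: u-update.
u^{k+1} = -0.6202 + 1.5632 + 0.1088 = 1.0518
Step 4: Primal residual = |1.5632 + 0.1088| = 1.672


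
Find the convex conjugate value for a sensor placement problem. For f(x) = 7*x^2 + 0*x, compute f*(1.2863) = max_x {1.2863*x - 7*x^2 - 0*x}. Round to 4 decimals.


f*(y) = sup_x {y*x - a*x^2 - b*x} = sup_x {(y-b)*x - a*x^2}
FOC: (y - b) - 2a*x = 0 => x* = (y - b)/(2a)
x* = (1.2863 - 0)/(2*7) = 0.0919
f*(1.2863) = (y-b)^2/(4a) = (1.2863 - 0)^2/(4*7)
= 1.6546/28 = 0.0591


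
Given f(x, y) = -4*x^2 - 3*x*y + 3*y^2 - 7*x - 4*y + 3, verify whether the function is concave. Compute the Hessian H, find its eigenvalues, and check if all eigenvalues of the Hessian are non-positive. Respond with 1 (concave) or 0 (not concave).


The Hessian of f(x,y) = -4*x^2 - 3*x*y + 3*y^2 - 7*x - 4*y + 3 is:
H = [[-8, -3], [-3, 6]]
Trace = -8 + 6 = -2
Determinant = -8*6 - (-3)^2 = -57
Discriminant = (-2)^2 - 4*-57 = 232.0
Eigenvalues: lambda_1 = -8.6158, lambda_2 = 6.6158
The function is not concave.

0


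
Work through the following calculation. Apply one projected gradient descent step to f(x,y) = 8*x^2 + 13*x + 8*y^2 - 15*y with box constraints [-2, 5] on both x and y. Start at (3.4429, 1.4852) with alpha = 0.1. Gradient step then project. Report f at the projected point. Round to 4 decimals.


Step 1: Compute gradient at (3.4429, 1.4852).
grad_x = 2*8*3.4429 + 13 = 68.0864
grad_y = 2*8*1.4852 - 15 = 8.7632
Step 2: Gradient step.
x_raw = 3.4429 - 0.1*68.0864 = -3.3657
y_raw = 1.4852 - 0.1*8.7632 = 0.6089
Step 3: Project onto [-2, 5].
x_proj = clip(-3.3657) = -2.0
y_proj = clip(0.6089) = 0.6089
Step 4: Evaluate f.
f(-2.0, 0.6089) = -0.1673


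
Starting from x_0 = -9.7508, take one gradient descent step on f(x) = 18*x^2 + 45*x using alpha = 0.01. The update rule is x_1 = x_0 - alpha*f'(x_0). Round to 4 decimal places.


We compute the gradient at x_0 and apply the update.
f'(x) = 36*x + 45
f'(-9.7508) = 36*-9.7508 + 45 = -306.0288
x_1 = -9.7508 - 0.01*-306.0288 = -6.6905


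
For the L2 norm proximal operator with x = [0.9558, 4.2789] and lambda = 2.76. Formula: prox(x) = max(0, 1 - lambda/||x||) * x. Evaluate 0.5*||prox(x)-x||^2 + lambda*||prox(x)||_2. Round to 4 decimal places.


Step 1: Compute ||x||.
||x|| = 4.3844
Step 2: Compute scaling factor.
scale = max(0, 1 - 2.76/4.3844) = 0.3705
Step 3: prox(x) = [0.3541, 1.5853]
||prox(x)|| = 1.6244
Step 4: Proximal objective.
0.5*||prox-x||^2 = 3.8088
lambda*||prox|| = 4.4833
Total = 8.292


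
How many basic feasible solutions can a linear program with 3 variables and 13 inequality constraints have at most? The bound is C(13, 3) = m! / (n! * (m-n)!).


Each vertex corresponds to some choice of n active constraints out of m, so the number of vertices is at most C(m, n) = m! / (n!(m-n)!).
m = 13, n = 3
Numerator: 13 * 12 * 11
Denominator: 3! = 6
C(13, 3) = 286


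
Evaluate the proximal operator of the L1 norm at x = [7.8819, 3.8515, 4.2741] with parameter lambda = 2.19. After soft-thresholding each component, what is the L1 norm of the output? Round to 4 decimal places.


Soft-thresholding with lambda = 2.19:
prox(7.8819) = sign(7.8819)*max(|7.8819| - 2.19, 0) = 5.6919
prox(3.8515) = sign(3.8515)*max(|3.8515| - 2.19, 0) = 1.6615
prox(4.2741) = sign(4.2741)*max(|4.2741| - 2.19, 0) = 2.0841
prox(x) = [5.6919, 1.6615, 2.0841]
||prox(x)||_1 = 5.6919 + 1.6615 + 2.0841 = 9.4375


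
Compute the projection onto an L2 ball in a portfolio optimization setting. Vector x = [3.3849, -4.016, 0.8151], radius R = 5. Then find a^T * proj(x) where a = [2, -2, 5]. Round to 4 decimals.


Step 1: Compute ||x|| (intermediates to 6 decimals).
||x|| = sqrt(3.3849^2 + (-4.016)^2 + 0.8151^2) = 5.315091
Step 2: Project.
Since ||x|| > R, scale = R/||x|| = 5/5.315091 = 0.940718, proj(x) = scale * x
proj(x) = [3.184236, -3.777923, 0.766779]
Step 3: Dot product.
a^T * proj(x) = 2*3.184236 - 2*(-3.777923) + 5*0.766779 = 17.7582


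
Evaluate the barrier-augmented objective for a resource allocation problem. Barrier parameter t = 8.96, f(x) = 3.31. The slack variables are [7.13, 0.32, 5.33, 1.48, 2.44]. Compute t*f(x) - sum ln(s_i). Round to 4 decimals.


Step 1: Compute log-barrier.
ln values: [1.9643, -1.1394, 1.6734, 0.392, 0.892]
phi = -(1.9643 - 1.1394 + 1.6734 + 0.392 + 0.892) = -3.7823
Step 2: Compute augmented objective.
t*f(x) = 8.96*3.31 = 29.6576
Total = 29.6576 - 3.7823 = 25.8753


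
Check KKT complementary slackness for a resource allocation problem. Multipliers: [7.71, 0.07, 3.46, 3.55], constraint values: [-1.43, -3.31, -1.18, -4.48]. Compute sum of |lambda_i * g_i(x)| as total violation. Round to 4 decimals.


KKT complementary slackness check:
lambda_1 * g_1 = 7.71 * -1.43 = -11.0253
lambda_2 * g_2 = 0.07 * -3.31 = -0.2317
lambda_3 * g_3 = 3.46 * -1.18 = -4.0828
lambda_4 * g_4 = 3.55 * -4.48 = -15.904
Total violation = 11.0253 + 0.2317 + 4.0828 + 15.904 = 31.2438


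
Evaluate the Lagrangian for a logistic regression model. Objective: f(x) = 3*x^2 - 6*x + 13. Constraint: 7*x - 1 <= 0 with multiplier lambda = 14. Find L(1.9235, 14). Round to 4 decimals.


Step 1: Evaluate f(x).
f(1.9235) = 3*1.9235^2 - 6*1.9235 + 13 = 12.5586
Step 2: Evaluate g(x).
g(1.9235) = 7*1.9235 - 1 = 12.4645
Step 3: Compute Lagrangian.
L = 12.5586 + 14*12.4645 = 187.0616


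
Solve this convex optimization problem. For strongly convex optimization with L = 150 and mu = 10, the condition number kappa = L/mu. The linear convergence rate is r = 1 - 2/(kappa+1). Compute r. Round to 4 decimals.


Step 1: Compute the condition number.
kappa = L/mu = 150/10 = 15.0
Step 2: Compute the convergence rate.
r = 1 - 2/(kappa + 1) = 1 - 2*mu/(L + mu) = (L - mu)/(L + mu) = 140/160 = 0.875


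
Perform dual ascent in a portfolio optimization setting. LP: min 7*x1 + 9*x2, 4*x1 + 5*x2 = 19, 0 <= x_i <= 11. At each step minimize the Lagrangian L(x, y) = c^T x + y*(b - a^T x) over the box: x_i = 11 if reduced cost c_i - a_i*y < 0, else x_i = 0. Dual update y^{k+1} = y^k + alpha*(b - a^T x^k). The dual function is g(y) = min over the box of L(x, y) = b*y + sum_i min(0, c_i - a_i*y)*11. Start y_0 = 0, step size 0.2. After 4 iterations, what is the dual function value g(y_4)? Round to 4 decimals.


Dual ascent for LP: min 7*x1 + 9*x2, 4*x1 + 5*x2 = 19, 0 <= x_i <= 11
Step 1: y^k = 0.0, reduced costs: (7.0, 9.0)
  x^k = (0.0, 0.0), subgradient = b - a^T x = 19.0
  y^{k+1} = 0.0 + 0.2*19.0 = 3.8
Step 2: y^k = 3.8, reduced costs: (-8.2, -10.0)
  x^k = (11.0, 11.0), subgradient = b - a^T x = -80.0
  y^{k+1} = 3.8 + 0.2*-80.0 = -12.2
Step 3: y^k = -12.2, reduced costs: (55.8, 70.0)
  x^k = (0.0, 0.0), subgradient = b - a^T x = 19.0
  y^{k+1} = -12.2 + 0.2*19.0 = -8.4
Step 4: y^k = -8.4, reduced costs: (40.6, 51.0)
  x^k = (0.0, 0.0), subgradient = b - a^T x = 19.0
  y^{k+1} = -8.4 + 0.2*19.0 = -4.6
Dual objective at y_4 = -4.6: reduced costs (25.4, 32.0), box minimizer x = (0.0, 0.0)
g(y_4) = b*y + (c1 - a1*y)*x1 + (c2 - a2*y)*x2 = 19*(-4.6) + 25.4*0.0 + 32.0*0.0 = -87.4 + 0.0 + 0.0 = -87.4


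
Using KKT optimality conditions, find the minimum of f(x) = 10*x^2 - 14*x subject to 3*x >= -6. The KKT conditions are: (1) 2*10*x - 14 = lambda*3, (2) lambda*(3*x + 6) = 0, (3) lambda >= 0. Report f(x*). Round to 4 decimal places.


Step 1: Try lambda = 0 (constraint inactive).
Stationarity: 2*10*x - 14 = 0
x* = 14/(2*10) = 0.7
Check constraint: 3*0.7 = 2.1 >= -6 -- satisfied.
Step 2: Compute optimal value.
f(x*) = 10*0.7^2 - 14*0.7 = -4.9


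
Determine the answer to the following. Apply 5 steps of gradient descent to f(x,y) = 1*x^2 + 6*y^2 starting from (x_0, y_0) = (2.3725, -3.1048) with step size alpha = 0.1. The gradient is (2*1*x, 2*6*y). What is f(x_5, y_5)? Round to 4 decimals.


Gradient descent on f(x,y) = 1*x^2 + 6*y^2.
Starting point: (2.3725, -3.1048), alpha = 0.1
Step 1: grad_x = 2*1*2.3725 = 4.745, grad_y = 2*6*-3.1048 = -37.2576
  x_1 = 2.3725 - 0.1*4.745 = 1.898
  y_1 = -3.1048 - 0.1*-37.2576 = 0.621
Step 2: grad_x = 2*1*1.898 = 3.796, grad_y = 2*6*0.621 = 7.4515
  x_2 = 1.898 - 0.1*3.796 = 1.5184
  y_2 = 0.621 - 0.1*7.4515 = -0.1242
Step 3: grad_x = 2*1*1.5184 = 3.0368, grad_y = 2*6*-0.1242 = -1.4903
  x_3 = 1.5184 - 0.1*3.0368 = 1.2147
  y_3 = -0.1242 - 0.1*-1.4903 = 0.0248
Step 4: grad_x = 2*1*1.2147 = 2.4294, grad_y = 2*6*0.0248 = 0.2981
  x_4 = 1.2147 - 0.1*2.4294 = 0.9718
  y_4 = 0.0248 - 0.1*0.2981 = -0.005
Step 5: grad_x = 2*1*0.9718 = 1.9436, grad_y = 2*6*-0.005 = -0.0596
  x_5 = 0.9718 - 0.1*1.9436 = 0.7774
  y_5 = -0.005 - 0.1*-0.0596 = 0.001
f(0.7774, 0.001) = 1*0.7774^2 + 6*0.001^2 = 0.6044


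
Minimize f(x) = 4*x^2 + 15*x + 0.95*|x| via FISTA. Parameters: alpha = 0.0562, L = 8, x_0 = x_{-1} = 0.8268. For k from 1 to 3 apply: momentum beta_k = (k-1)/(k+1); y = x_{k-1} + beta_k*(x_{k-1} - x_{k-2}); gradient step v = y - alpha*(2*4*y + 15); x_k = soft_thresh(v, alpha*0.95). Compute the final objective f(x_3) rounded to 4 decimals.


FISTA on f(x) = 4*x^2 + 15*x + 0.95*|x|
L = 8, alpha = 0.0562
Iteration 1: beta = 0.0, y = 0.8268 + 0.0*(0.8268 - 0.8268) = 0.8268
  grad(y) = 21.6144, v = y - alpha*grad = -0.3879
  prox(v) = soft_thresh(-0.3879, 0.0534) = -0.3345
Iteration 2: beta = 0.3333, y = -0.3345 + 0.3333*(-0.3345 - 0.8268) = -0.7217
  grad(y) = 9.2268, v = y - alpha*grad = -1.2402
  prox(v) = soft_thresh(-1.2402, 0.0534) = -1.1868
Iteration 3: beta = 0.5, y = -1.1868 + 0.5*(-1.1868 + 0.3345) = -1.6129
  grad(y) = 2.0965, v = y - alpha*grad = -1.7308
  prox(v) = soft_thresh(-1.7308, 0.0534) = -1.6774
f(x_3) = 4*(-1.6774)^2 + 15*(-1.6774) + 0.95*|-1.6774| = -12.3128


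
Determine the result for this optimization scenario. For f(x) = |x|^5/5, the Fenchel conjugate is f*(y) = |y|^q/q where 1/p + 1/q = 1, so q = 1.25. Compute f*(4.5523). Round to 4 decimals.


The conjugate exponent q satisfies 1/p + 1/q = 1.
p = 5, so q = 5/(5 - 1) = 1.25
|y|^q = 4.5523^1.25 = 6.6495
f*(4.5523) = 6.6495 / 1.25 = 5.3196


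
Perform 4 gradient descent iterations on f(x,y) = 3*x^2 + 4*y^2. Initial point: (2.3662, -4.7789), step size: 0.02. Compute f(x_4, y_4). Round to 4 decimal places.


Gradient descent on f(x,y) = 3*x^2 + 4*y^2.
Starting point: (2.3662, -4.7789), alpha = 0.02
Step 1: grad_x = 2*3*2.3662 = 14.1972, grad_y = 2*4*-4.7789 = -38.2312
  x_1 = 2.3662 - 0.02*14.1972 = 2.0823
  y_1 = -4.7789 - 0.02*-38.2312 = -4.0143
Step 2: grad_x = 2*3*2.0823 = 12.4935, grad_y = 2*4*-4.0143 = -32.1142
  x_2 = 2.0823 - 0.02*12.4935 = 1.8324
  y_2 = -4.0143 - 0.02*-32.1142 = -3.372
Step 3: grad_x = 2*3*1.8324 = 10.9943, grad_y = 2*4*-3.372 = -26.9759
  x_3 = 1.8324 - 0.02*10.9943 = 1.6125
  y_3 = -3.372 - 0.02*-26.9759 = -2.8325
Step 4: grad_x = 2*3*1.6125 = 9.675, grad_y = 2*4*-2.8325 = -22.6598
  x_4 = 1.6125 - 0.02*9.675 = 1.419
  y_4 = -2.8325 - 0.02*-22.6598 = -2.3793
f(1.419, -2.3793) = 3*1.419^2 + 4*(-2.3793)^2 = 28.6845


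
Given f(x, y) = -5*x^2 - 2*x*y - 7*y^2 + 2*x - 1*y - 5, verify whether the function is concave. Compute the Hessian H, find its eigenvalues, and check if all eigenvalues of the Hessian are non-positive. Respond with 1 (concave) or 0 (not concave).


The Hessian of f(x,y) = -5*x^2 - 2*x*y - 7*y^2 + 2*x - 1*y - 5 is:
H = [[-10, -2], [-2, -14]]
Trace = -10 - 14 = -24
Determinant = -10*-14 - (-2)^2 = 136
Discriminant = (-24)^2 - 4*136 = 32.0
Eigenvalues: lambda_1 = -14.8284, lambda_2 = -9.1716
The function is concave.

1


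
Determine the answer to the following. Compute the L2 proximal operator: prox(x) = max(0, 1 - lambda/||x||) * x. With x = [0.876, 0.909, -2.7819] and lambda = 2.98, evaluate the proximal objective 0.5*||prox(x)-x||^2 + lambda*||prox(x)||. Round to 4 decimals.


Step 1: Compute ||x||.
||x|| = 3.0549
Step 2: Compute scaling factor.
scale = max(0, 1 - 2.98/3.0549) = 0.0245
Step 3: prox(x) = [0.0215, 0.0223, -0.0682]
||prox(x)|| = 0.0749
Step 4: Proximal objective.
0.5*||prox-x||^2 = 4.4402
lambda*||prox|| = 0.2232
Total = 4.6635


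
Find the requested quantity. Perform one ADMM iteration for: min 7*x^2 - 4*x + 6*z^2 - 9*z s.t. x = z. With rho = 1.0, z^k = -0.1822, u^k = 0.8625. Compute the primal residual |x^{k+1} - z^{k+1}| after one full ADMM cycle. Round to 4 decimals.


ADMM iteration with rho = 1.0, z^k = -0.1822, u^k = 0.8625
Step 1: x-update.
Minimize 7*x^2 - 4*x + (1.0/2)*(x + 0.1822 + 0.8625)^2
FOC: (2*7 + 1.0)*x = 4 + 1.0*(-0.1822 - 0.8625)
x^{k+1} = 0.197
Step 2: z-update.
Minimize 6*z^2 - 9*z + (1.0/2)*(0.197 - z + 0.8625)^2
FOC: (2*6 + 1.0)*z = 9 + 1.0*(0.197 + 0.8625)
z^{k+1} = 0.7738
Step 3: u-update.
u^{k+1} = 0.8625 + 0.197 - 0.7738 = 0.2857
Step 4: Primal residual = |0.197 - 0.7738| = 0.5768


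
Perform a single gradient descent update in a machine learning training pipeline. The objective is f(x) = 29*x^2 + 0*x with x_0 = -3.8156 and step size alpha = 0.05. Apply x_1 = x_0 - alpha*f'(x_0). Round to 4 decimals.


We compute the gradient at x_0 and apply the update.
f'(x) = 58*x + 0
f'(-3.8156) = 58*-3.8156 + 0 = -221.3048
x_1 = -3.8156 - 0.05*-221.3048 = 7.2496


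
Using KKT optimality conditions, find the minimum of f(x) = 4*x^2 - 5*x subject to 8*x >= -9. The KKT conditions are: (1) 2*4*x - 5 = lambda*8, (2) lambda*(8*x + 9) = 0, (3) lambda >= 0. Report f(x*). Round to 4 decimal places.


Step 1: Try lambda = 0 (constraint inactive).
Stationarity: 2*4*x - 5 = 0
x* = 5/(2*4) = 0.625
Check constraint: 8*0.625 = 5.0 >= -9 -- satisfied.
Step 2: Compute optimal value.
f(x*) = 4*0.625^2 - 5*0.625 = -1.5625


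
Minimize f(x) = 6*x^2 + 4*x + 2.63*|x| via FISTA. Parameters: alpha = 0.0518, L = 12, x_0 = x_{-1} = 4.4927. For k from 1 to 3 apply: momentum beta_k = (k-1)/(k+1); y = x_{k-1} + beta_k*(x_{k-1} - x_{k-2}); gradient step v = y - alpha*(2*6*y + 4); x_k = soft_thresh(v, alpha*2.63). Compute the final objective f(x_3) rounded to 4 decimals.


FISTA on f(x) = 6*x^2 + 4*x + 2.63*|x|
L = 12, alpha = 0.0518
Iteration 1: beta = 0.0, y = 4.4927 + 0.0*(4.4927 - 4.4927) = 4.4927
  grad(y) = 57.9124, v = y - alpha*grad = 1.4928
  prox(v) = soft_thresh(1.4928, 0.1362) = 1.3566
Iteration 2: beta = 0.3333, y = 1.3566 + 0.3333*(1.3566 - 4.4927) = 0.3112
  grad(y) = 7.7349, v = y - alpha*grad = -0.0894
  prox(v) = soft_thresh(-0.0894, 0.1362) = 0.0
Iteration 3: beta = 0.5, y = 0.0 + 0.5*(0.0 - 1.3566) = -0.6783
  grad(y) = -4.1396, v = y - alpha*grad = -0.4639
  prox(v) = soft_thresh(-0.4639, 0.1362) = -0.3276
f(x_3) = 6*(-0.3276)^2 + 4*(-0.3276) + 2.63*|-0.3276| = 0.1952


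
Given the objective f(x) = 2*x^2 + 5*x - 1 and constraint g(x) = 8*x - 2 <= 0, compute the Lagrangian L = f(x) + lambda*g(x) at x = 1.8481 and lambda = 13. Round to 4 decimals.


Step 1: Evaluate f(x).
f(1.8481) = 2*1.8481^2 + 5*1.8481 - 1 = 15.0714
Step 2: Evaluate g(x).
g(1.8481) = 8*1.8481 - 2 = 12.7848
Step 3: Compute Lagrangian.
L = 15.0714 + 13*12.7848 = 181.2738


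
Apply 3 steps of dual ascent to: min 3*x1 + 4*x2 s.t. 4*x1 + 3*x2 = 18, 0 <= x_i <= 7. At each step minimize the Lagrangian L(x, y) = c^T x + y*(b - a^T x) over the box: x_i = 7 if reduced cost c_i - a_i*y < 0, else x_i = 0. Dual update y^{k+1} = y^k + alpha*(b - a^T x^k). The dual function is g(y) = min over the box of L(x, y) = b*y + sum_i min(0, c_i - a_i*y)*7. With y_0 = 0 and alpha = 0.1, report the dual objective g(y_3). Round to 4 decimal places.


Dual ascent for LP: min 3*x1 + 4*x2, 4*x1 + 3*x2 = 18, 0 <= x_i <= 7
Step 1: y^k = 0.0, reduced costs: (3.0, 4.0)
  x^k = (0.0, 0.0), subgradient = b - a^T x = 18.0
  y^{k+1} = 0.0 + 0.1*18.0 = 1.8
Step 2: y^k = 1.8, reduced costs: (-4.2, -1.4)
  x^k = (7.0, 7.0), subgradient = b - a^T x = -31.0
  y^{k+1} = 1.8 + 0.1*-31.0 = -1.3
Step 3: y^k = -1.3, reduced costs: (8.2, 7.9)
  x^k = (0.0, 0.0), subgradient = b - a^T x = 18.0
  y^{k+1} = -1.3 + 0.1*18.0 = 0.5
Dual objective at y_3 = 0.5: reduced costs (1.0, 2.5), box minimizer x = (0.0, 0.0)
g(y_3) = b*y + (c1 - a1*y)*x1 + (c2 - a2*y)*x2 = 18*0.5 + 1.0*0.0 + 2.5*0.0 = 9.0 + 0.0 + 0.0 = 9.0


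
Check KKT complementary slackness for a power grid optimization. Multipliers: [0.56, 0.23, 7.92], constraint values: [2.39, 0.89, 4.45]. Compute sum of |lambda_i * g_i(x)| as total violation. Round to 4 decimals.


KKT complementary slackness check:
lambda_1 * g_1 = 0.56 * 2.39 = 1.3384
lambda_2 * g_2 = 0.23 * 0.89 = 0.2047
lambda_3 * g_3 = 7.92 * 4.45 = 35.244
Total violation = 1.3384 + 0.2047 + 35.244 = 36.7871


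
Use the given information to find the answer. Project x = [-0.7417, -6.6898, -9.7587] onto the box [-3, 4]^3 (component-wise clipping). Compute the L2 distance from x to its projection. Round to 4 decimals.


Project each component onto [-3, 4].
clip(-0.7417) = -0.7417, clip(-6.6898) = -3.0, clip(-9.7587) = -3.0
Projection = [-0.7417, -3.0, -3.0]
Squared diffs: [0.0, 13.6146, 45.68]
Distance = sqrt(59.2946) = 7.7003


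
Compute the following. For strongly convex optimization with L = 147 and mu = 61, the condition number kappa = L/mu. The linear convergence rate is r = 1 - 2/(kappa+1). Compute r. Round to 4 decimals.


Step 1: Compute the condition number.
kappa = L/mu = 147/61 = 2.4098
Step 2: Compute the convergence rate.
r = 1 - 2/(kappa + 1) = 1 - 2*mu/(L + mu) = (L - mu)/(L + mu) = 86/208 = 0.4135


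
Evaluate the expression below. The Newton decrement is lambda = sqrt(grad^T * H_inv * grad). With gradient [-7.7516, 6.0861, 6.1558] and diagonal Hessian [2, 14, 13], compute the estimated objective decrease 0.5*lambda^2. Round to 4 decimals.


Step 1: H is diagonal, so H^(-1) * g = [-3.8758, 0.4347, 0.4735].
Step 2: g^T H^(-1) g = sum_i g_i^2 / H_ii
  = (-7.7516)^2/2 + (6.0861)^2/14 + (6.1558)^2/13
  = 30.0437 + 2.6458 + 2.9149 = 35.6043
Step 3: Objective decrease = 0.5 * g^T H^(-1) g = 17.8022


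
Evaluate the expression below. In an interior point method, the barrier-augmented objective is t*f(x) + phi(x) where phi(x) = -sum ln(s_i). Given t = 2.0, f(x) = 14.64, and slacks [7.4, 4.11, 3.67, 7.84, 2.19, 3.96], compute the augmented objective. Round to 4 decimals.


Step 1: Compute log-barrier.
ln values: [2.0015, 1.4134, 1.3002, 2.0592, 0.7839, 1.3762]
phi = -(2.0015 + 1.4134 + 1.3002 + 2.0592 + 0.7839 + 1.3762) = -8.9345
Step 2: Compute augmented objective.
t*f(x) = 2.0*14.64 = 29.28
Total = 29.28 - 8.9345 = 20.3455


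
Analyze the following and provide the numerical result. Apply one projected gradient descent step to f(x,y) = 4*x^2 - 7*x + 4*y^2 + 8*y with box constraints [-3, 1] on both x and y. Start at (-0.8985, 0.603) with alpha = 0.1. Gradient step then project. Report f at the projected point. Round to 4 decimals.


Step 1: Compute gradient at (-0.8985, 0.603).
grad_x = 2*4*-0.8985 - 7 = -14.188
grad_y = 2*4*0.603 + 8 = 12.824
Step 2: Gradient step.
x_raw = -0.8985 - 0.1*-14.188 = 0.5203
y_raw = 0.603 - 0.1*12.824 = -0.6794
Step 3: Project onto [-3, 1].
x_proj = clip(0.5203) = 0.5203
y_proj = clip(-0.6794) = -0.6794
Step 4: Evaluate f.
f(0.5203, -0.6794) = -6.1481


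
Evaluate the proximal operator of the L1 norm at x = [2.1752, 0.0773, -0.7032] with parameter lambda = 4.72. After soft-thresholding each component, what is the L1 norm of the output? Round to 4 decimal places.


Soft-thresholding with lambda = 4.72:
prox(2.1752) = sign(2.1752)*max(|2.1752| - 4.72, 0) = 0.0
prox(0.0773) = sign(0.0773)*max(|0.0773| - 4.72, 0) = 0.0
prox(-0.7032) = sign(-0.7032)*max(|-0.7032| - 4.72, 0) = 0.0
prox(x) = [0.0, 0.0, 0.0]
||prox(x)||_1 = 0.0 + 0.0 + 0.0 = 0.0


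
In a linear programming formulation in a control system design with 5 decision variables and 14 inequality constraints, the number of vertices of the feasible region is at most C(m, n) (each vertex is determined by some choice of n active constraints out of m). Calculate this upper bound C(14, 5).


Each vertex corresponds to some choice of n active constraints out of m, so the number of vertices is at most C(m, n) = m! / (n!(m-n)!).
m = 14, n = 5
Numerator: 14 * 13 * 12 * 11 * 10
Denominator: 5! = 120
C(14, 5) = 2002


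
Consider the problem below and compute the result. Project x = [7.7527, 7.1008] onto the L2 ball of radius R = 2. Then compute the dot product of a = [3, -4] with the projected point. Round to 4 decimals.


Step 1: Compute ||x|| (intermediates to 6 decimals).
||x|| = sqrt(7.7527^2 + 7.1008^2) = 10.513121
Step 2: Project.
Since ||x|| > R, scale = R/||x|| = 2/10.513121 = 0.190238, proj(x) = scale * x
proj(x) = [1.474858, 1.350842]
Step 3: Dot product.
a^T * proj(x) = 3*1.474858 - 4*1.350842 = -0.9788


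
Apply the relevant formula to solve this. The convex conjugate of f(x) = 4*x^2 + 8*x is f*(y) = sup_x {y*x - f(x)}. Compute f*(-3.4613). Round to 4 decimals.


f*(y) = sup_x {y*x - a*x^2 - b*x} = sup_x {(y-b)*x - a*x^2}
FOC: (y - b) - 2a*x = 0 => x* = (y - b)/(2a)
x* = (-3.4613 - 8)/(2*4) = -1.4327
f*(-3.4613) = (y-b)^2/(4a) = (-3.4613 - 8)^2/(4*4)
= 131.3614/16 = 8.2101


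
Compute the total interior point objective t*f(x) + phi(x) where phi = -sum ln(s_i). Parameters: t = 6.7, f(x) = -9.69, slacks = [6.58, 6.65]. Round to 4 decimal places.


Step 1: Compute log-barrier.
ln values: [1.884, 1.8946]
phi = -(1.884 + 1.8946) = -3.7787
Step 2: Compute augmented objective.
t*f(x) = 6.7*-9.69 = -64.923
Total = -64.923 - 3.7787 = -68.7017


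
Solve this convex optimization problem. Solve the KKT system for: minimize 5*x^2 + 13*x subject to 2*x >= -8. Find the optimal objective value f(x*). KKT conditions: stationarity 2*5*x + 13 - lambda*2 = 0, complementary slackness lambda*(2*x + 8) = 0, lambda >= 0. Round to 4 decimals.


Step 1: Try lambda = 0 (constraint inactive).
Stationarity: 2*5*x + 13 = 0
x* = -13/(2*5) = -1.3
Check constraint: 2*-1.3 = -2.6 >= -8 -- satisfied.
Step 2: Compute optimal value.
f(x*) = 5*(-1.3)^2 + 13*(-1.3) = -8.45


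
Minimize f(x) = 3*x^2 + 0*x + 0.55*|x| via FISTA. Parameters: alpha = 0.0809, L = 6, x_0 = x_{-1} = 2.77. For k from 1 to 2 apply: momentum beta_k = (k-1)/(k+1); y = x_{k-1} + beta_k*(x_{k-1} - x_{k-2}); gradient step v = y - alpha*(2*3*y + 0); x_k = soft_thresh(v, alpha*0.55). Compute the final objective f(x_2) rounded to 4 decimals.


FISTA on f(x) = 3*x^2 + 0*x + 0.55*|x|
L = 6, alpha = 0.0809
Iteration 1: beta = 0.0, y = 2.77 + 0.0*(2.77 - 2.77) = 2.77
  grad(y) = 16.62, v = y - alpha*grad = 1.4254
  prox(v) = soft_thresh(1.4254, 0.0445) = 1.3809
Iteration 2: beta = 0.3333, y = 1.3809 + 0.3333*(1.3809 - 2.77) = 0.9179
  grad(y) = 5.5076, v = y - alpha*grad = 0.4724
  prox(v) = soft_thresh(0.4724, 0.0445) = 0.4279
f(x_2) = 3*0.4279^2 + 0*0.4279 + 0.55*|0.4279| = 0.7846


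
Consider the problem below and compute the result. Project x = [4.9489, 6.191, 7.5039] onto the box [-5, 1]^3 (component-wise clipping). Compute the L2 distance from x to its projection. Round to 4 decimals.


Project each component onto [-5, 1].
clip(4.9489) = 1.0, clip(6.191) = 1.0, clip(7.5039) = 1.0
Projection = [1.0, 1.0, 1.0]
Squared diffs: [15.5938, 26.9465, 42.3007]
Distance = sqrt(84.841) = 9.2109


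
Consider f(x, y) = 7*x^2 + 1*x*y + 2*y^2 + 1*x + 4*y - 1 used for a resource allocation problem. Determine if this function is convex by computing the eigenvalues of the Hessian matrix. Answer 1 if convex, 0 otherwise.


The Hessian of f(x,y) = 7*x^2 + 1*x*y + 2*y^2 + 1*x + 4*y - 1 is:
H = [[14, 1], [1, 4]]
Trace = 14 + 4 = 18
Determinant = 14*4 - (1)^2 = 55
Discriminant = (18)^2 - 4*55 = 104.0
Eigenvalues: lambda_1 = 3.901, lambda_2 = 14.099
The function is convex.

1


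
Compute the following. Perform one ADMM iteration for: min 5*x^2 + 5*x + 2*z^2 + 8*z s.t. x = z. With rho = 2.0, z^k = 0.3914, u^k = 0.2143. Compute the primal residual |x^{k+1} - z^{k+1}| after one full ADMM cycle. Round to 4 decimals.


ADMM iteration with rho = 2.0, z^k = 0.3914, u^k = 0.2143
Step 1: x-update.
Minimize 5*x^2 + 5*x + (2.0/2)*(x - 0.3914 + 0.2143)^2
FOC: (2*5 + 2.0)*x = -5 + 2.0*(0.3914 - 0.2143)
x^{k+1} = -0.3872
Step 2: z-update.
Minimize 2*z^2 + 8*z + (2.0/2)*(-0.3872 - z + 0.2143)^2
FOC: (2*2 + 2.0)*z = -8 + 2.0*(-0.3872 + 0.2143)
z^{k+1} = -1.391
Step 3: u-update.
u^{k+1} = 0.2143 - 0.3872 + 1.391 = 1.2181
Step 4: Primal residual = |-0.3872 + 1.391| = 1.0038


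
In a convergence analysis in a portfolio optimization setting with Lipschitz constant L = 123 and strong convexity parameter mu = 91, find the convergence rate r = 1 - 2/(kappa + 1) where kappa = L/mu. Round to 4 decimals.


Step 1: Compute the condition number.
kappa = L/mu = 123/91 = 1.3516
Step 2: Compute the convergence rate.
r = 1 - 2/(kappa + 1) = 1 - 2*mu/(L + mu) = (L - mu)/(L + mu) = 32/214 = 0.1495


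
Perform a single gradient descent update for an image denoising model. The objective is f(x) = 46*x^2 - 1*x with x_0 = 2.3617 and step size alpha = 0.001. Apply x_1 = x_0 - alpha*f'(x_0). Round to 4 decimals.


We compute the gradient at x_0 and apply the update.
f'(x) = 92*x - 1
f'(2.3617) = 92*2.3617 - 1 = 216.2764
x_1 = 2.3617 - 0.001*216.2764 = 2.1454


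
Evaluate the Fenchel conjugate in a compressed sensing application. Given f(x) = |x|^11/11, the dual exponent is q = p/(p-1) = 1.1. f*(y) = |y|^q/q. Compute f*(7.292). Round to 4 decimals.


The conjugate exponent q satisfies 1/p + 1/q = 1.
p = 11, so q = 11/(11 - 1) = 1.1
|y|^q = 7.292^1.1 = 8.8947
f*(7.292) = 8.8947 / 1.1 = 8.0861


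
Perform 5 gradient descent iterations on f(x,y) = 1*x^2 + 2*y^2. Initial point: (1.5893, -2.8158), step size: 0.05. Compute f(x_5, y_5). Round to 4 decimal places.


Gradient descent on f(x,y) = 1*x^2 + 2*y^2.
Starting point: (1.5893, -2.8158), alpha = 0.05
Step 1: grad_x = 2*1*1.5893 = 3.1786, grad_y = 2*2*-2.8158 = -11.2632
  x_1 = 1.5893 - 0.05*3.1786 = 1.4304
  y_1 = -2.8158 - 0.05*-11.2632 = -2.2526
Step 2: grad_x = 2*1*1.4304 = 2.8607, grad_y = 2*2*-2.2526 = -9.0106
  x_2 = 1.4304 - 0.05*2.8607 = 1.2873
  y_2 = -2.2526 - 0.05*-9.0106 = -1.8021
Step 3: grad_x = 2*1*1.2873 = 2.5747, grad_y = 2*2*-1.8021 = -7.2084
  x_3 = 1.2873 - 0.05*2.5747 = 1.1586
  y_3 = -1.8021 - 0.05*-7.2084 = -1.4417
Step 4: grad_x = 2*1*1.1586 = 2.3172, grad_y = 2*2*-1.4417 = -5.7668
  x_4 = 1.1586 - 0.05*2.3172 = 1.0427
  y_4 = -1.4417 - 0.05*-5.7668 = -1.1534
Step 5: grad_x = 2*1*1.0427 = 2.0855, grad_y = 2*2*-1.1534 = -4.6134
  x_5 = 1.0427 - 0.05*2.0855 = 0.9385
  y_5 = -1.1534 - 0.05*-4.6134 = -0.9227
f(0.9385, -0.9227) = 1*0.9385^2 + 2*(-0.9227)^2 = 2.5834


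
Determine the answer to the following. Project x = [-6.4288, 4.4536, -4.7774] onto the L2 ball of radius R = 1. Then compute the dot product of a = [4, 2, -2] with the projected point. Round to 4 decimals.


Step 1: Compute ||x|| (intermediates to 6 decimals).
||x|| = sqrt((-6.4288)^2 + 4.4536^2 + (-4.7774)^2) = 9.164473
Step 2: Project.
Since ||x|| > R, scale = R/||x|| = 1/9.164473 = 0.109117, proj(x) = scale * x
proj(x) = [-0.701491, 0.485963, -0.521296]
Step 3: Dot product.
a^T * proj(x) = 4*(-0.701491) + 2*0.485963 - 2*(-0.521296) = -0.7914


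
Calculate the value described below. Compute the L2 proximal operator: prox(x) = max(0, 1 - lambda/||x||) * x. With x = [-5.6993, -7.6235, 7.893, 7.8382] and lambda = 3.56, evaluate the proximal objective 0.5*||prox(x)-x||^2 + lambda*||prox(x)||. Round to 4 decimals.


Step 1: Compute ||x||.
||x|| = 14.6402
Step 2: Compute scaling factor.
scale = max(0, 1 - 3.56/14.6402) = 0.7568
Step 3: prox(x) = [-4.3134, -5.7697, 5.9737, 5.9322]
||prox(x)|| = 11.0802
Step 4: Proximal objective.
0.5*||prox-x||^2 = 6.3368
lambda*||prox|| = 39.4455
Total = 45.7825


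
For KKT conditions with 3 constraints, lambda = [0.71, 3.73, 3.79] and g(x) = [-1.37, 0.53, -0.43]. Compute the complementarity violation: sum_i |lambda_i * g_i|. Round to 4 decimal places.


KKT complementary slackness check:
lambda_1 * g_1 = 0.71 * -1.37 = -0.9727
lambda_2 * g_2 = 3.73 * 0.53 = 1.9769
lambda_3 * g_3 = 3.79 * -0.43 = -1.6297
Total violation = 0.9727 + 1.9769 + 1.6297 = 4.5793


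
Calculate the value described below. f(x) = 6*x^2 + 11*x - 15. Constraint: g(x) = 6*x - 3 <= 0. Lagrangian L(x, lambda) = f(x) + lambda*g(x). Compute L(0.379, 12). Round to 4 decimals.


Step 1: Evaluate f(x).
f(0.379) = 6*0.379^2 + 11*0.379 - 15 = -9.9692
Step 2: Evaluate g(x).
g(0.379) = 6*0.379 - 3 = -0.726
Step 3: Compute Lagrangian.
L = -9.9692 + 12*-0.726 = -18.6812


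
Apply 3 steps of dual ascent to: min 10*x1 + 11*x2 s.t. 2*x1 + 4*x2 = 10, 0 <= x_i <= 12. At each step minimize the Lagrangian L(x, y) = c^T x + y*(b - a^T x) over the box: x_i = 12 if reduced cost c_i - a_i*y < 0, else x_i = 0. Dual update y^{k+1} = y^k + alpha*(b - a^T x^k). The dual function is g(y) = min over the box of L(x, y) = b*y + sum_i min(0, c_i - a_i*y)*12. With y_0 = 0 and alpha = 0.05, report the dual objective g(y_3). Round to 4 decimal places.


Dual ascent for LP: min 10*x1 + 11*x2, 2*x1 + 4*x2 = 10, 0 <= x_i <= 12
Step 1: y^k = 0.0, reduced costs: (10.0, 11.0)
  x^k = (0.0, 0.0), subgradient = b - a^T x = 10.0
  y^{k+1} = 0.0 + 0.05*10.0 = 0.5
Step 2: y^k = 0.5, reduced costs: (9.0, 9.0)
  x^k = (0.0, 0.0), subgradient = b - a^T x = 10.0
  y^{k+1} = 0.5 + 0.05*10.0 = 1.0
Step 3: y^k = 1.0, reduced costs: (8.0, 7.0)
  x^k = (0.0, 0.0), subgradient = b - a^T x = 10.0
  y^{k+1} = 1.0 + 0.05*10.0 = 1.5
Dual objective at y_3 = 1.5: reduced costs (7.0, 5.0), box minimizer x = (0.0, 0.0)
g(y_3) = b*y + (c1 - a1*y)*x1 + (c2 - a2*y)*x2 = 10*1.5 + 7.0*0.0 + 5.0*0.0 = 15.0 + 0.0 + 0.0 = 15.0


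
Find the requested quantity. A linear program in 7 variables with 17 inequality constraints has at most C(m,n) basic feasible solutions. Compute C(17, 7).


Each vertex corresponds to some choice of n active constraints out of m, so the number of vertices is at most C(m, n) = m! / (n!(m-n)!).
m = 17, n = 7
Numerator: 17 * 16 * 15 * 14 * 13 * 12 * 11
Denominator: 7! = 5040
C(17, 7) = 19448


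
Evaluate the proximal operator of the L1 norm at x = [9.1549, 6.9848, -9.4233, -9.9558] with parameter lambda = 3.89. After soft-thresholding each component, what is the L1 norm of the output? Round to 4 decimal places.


Soft-thresholding with lambda = 3.89:
prox(9.1549) = sign(9.1549)*max(|9.1549| - 3.89, 0) = 5.2649
prox(6.9848) = sign(6.9848)*max(|6.9848| - 3.89, 0) = 3.0948
prox(-9.4233) = sign(-9.4233)*max(|-9.4233| - 3.89, 0) = -5.5333
prox(-9.9558) = sign(-9.9558)*max(|-9.9558| - 3.89, 0) = -6.0658
prox(x) = [5.2649, 3.0948, -5.5333, -6.0658]
||prox(x)||_1 = 5.2649 + 3.0948 + 5.5333 + 6.0658 = 19.9588


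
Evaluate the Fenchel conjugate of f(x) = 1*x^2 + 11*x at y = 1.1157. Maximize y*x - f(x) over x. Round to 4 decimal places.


f*(y) = sup_x {y*x - a*x^2 - b*x} = sup_x {(y-b)*x - a*x^2}
FOC: (y - b) - 2a*x = 0 => x* = (y - b)/(2a)
x* = (1.1157 - 11)/(2*1) = -4.9422
f*(1.1157) = (y-b)^2/(4a) = (1.1157 - 11)^2/(4*1)
= 97.6994/4 = 24.4248


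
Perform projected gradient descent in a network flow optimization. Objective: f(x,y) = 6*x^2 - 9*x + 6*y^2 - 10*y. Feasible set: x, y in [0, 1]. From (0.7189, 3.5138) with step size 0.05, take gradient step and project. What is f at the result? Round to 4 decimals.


Step 1: Compute gradient at (0.7189, 3.5138).
grad_x = 2*6*0.7189 - 9 = -0.3732
grad_y = 2*6*3.5138 - 10 = 32.1656
Step 2: Gradient step.
x_raw = 0.7189 - 0.05*-0.3732 = 0.7376
y_raw = 3.5138 - 0.05*32.1656 = 1.9055
Step 3: Project onto [0, 1].
x_proj = clip(0.7376) = 0.7376
y_proj = clip(1.9055) = 1.0
Step 4: Evaluate f.
f(0.7376, 1.0) = -7.3741


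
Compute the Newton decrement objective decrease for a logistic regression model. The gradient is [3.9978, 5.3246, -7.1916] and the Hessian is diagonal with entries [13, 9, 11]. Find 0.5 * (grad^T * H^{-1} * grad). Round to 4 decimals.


Step 1: H is diagonal, so H^(-1) * g = [0.3075, 0.5916, -0.6538].
Step 2: g^T H^(-1) g = sum_i g_i^2 / H_ii
  = (3.9978)^2/13 + (5.3246)^2/9 + (-7.1916)^2/11
  = 1.2294 + 3.1502 + 4.7017 = 9.0813
Step 3: Objective decrease = 0.5 * g^T H^(-1) g = 4.5407


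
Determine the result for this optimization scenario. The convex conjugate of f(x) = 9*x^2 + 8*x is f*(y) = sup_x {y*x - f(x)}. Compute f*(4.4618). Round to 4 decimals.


f*(y) = sup_x {y*x - a*x^2 - b*x} = sup_x {(y-b)*x - a*x^2}
FOC: (y - b) - 2a*x = 0 => x* = (y - b)/(2a)
x* = (4.4618 - 8)/(2*9) = -0.1966
f*(4.4618) = (y-b)^2/(4a) = (4.4618 - 8)^2/(4*9)
= 12.5189/36 = 0.3477


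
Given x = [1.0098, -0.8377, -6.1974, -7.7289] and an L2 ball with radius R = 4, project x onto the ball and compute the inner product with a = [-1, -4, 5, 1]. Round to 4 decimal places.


Step 1: Compute ||x|| (intermediates to 6 decimals).
||x|| = sqrt(1.0098^2 + (-0.8377)^2 + (-6.1974)^2 + (-7.7289)^2) = 9.993253
Step 2: Project.
Since ||x|| > R, scale = R/||x|| = 4/9.993253 = 0.40027, proj(x) = scale * x
proj(x) = [0.404193, -0.335306, -2.480633, -3.093647]
Step 3: Dot product.
a^T * proj(x) = -1*0.404193 - 4*(-0.335306) + 5*(-2.480633) + 1*(-3.093647) = -14.5598


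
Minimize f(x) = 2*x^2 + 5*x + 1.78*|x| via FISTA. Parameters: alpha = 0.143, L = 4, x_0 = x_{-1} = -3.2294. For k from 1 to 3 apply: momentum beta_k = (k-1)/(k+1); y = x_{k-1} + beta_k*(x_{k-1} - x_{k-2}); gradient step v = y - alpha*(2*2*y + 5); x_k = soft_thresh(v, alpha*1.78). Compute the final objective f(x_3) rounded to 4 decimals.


FISTA on f(x) = 2*x^2 + 5*x + 1.78*|x|
L = 4, alpha = 0.143
Iteration 1: beta = 0.0, y = -3.2294 + 0.0*(-3.2294 + 3.2294) = -3.2294
  grad(y) = -7.9176, v = y - alpha*grad = -2.0972
  prox(v) = soft_thresh(-2.0972, 0.2545) = -1.8426
Iteration 2: beta = 0.3333, y = -1.8426 + 0.3333*(-1.8426 + 3.2294) = -1.3804
  grad(y) = -0.5216, v = y - alpha*grad = -1.3058
  prox(v) = soft_thresh(-1.3058, 0.2545) = -1.0513
Iteration 3: beta = 0.5, y = -1.0513 + 0.5*(-1.0513 + 1.8426) = -0.6556
  grad(y) = 2.3777, v = y - alpha*grad = -0.9956
  prox(v) = soft_thresh(-0.9956, 0.2545) = -0.741
f(x_3) = 2*(-0.741)^2 + 5*(-0.741) + 1.78*|-0.741| = -1.2879
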